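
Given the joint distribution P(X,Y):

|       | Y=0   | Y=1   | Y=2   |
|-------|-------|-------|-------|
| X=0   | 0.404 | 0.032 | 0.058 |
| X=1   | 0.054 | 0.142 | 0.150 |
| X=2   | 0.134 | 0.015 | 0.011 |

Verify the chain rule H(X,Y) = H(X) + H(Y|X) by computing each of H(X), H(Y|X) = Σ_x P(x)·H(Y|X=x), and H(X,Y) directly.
H(X) = 1.4554 bits, H(Y|X) = 1.0588 bits, H(X,Y) = 2.5142 bits

Marginal of X (row sums):
  P(X=0) = 0.404 + 0.032 + 0.058 = 0.494
  P(X=1) = 0.054 + 0.142 + 0.150 = 0.346
  P(X=2) = 0.134 + 0.015 + 0.011 = 0.160
H(X) = -[0.494·log₂(0.494) + 0.346·log₂(0.346) + 0.160·log₂(0.160)]
  = 0.50260 + 0.52978 + 0.42302 = 1.4554 bits

H(Y|X) = Σ_x P(x)·H(Y|X=x):
  X=0: P(X=0) = 0.494, P(Y|X=0) = (202/247, 16/247, 29/247) → H(Y|X=0) = 0.85590
  X=1: P(X=1) = 0.346, P(Y|X=1) = (27/173, 71/173, 75/173) → H(Y|X=1) = 1.46830
  X=2: P(X=2) = 0.160, P(Y|X=2) = (67/80, 3/32, 11/160) → H(Y|X=2) = 0.79997
H(Y|X) = 0.494·0.85590 + 0.346·1.46830 + 0.160·0.79997 = 1.0588 bits

H(X,Y) = -Σ_{x,y} P(x,y) log₂ P(x,y). Per-cell terms -P(x,y)·log₂P(x,y):
  X=0: 0.52826, 0.15891, 0.23825
  X=1: 0.22739, 0.39988, 0.41054
  X=2: 0.38856, 0.09088, 0.07157
Sum of the 9 terms: H(X,Y) = 2.5142 bits

Chain rule check:
  H(X) + H(Y|X) = 1.4554 + 1.0588 = 2.5142 bits
  H(X,Y) = 2.5142 bits
✓ Chain rule verified.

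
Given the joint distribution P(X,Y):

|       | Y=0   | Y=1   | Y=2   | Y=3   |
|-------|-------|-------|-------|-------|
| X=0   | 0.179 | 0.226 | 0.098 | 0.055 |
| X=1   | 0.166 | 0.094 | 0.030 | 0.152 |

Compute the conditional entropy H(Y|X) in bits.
1.8131 bits

H(Y|X) = H(X,Y) - H(X)

H(X,Y) = -Σ_{x,y} P(x,y) log₂ P(x,y). Per-cell terms -P(x,y)·log₂P(x,y):
  X=0: 0.4442724, 0.4849068, 0.3284053, 0.2301434
  X=1: 0.4300636, 0.3206524, 0.1517668, 0.4131142
Sum of the 8 terms: H(X,Y) = 2.803325 bits

Marginal of X (row sums):
  P(X=0) = 0.179 + 0.226 + 0.098 + 0.055 = 0.558
  P(X=1) = 0.166 + 0.094 + 0.030 + 0.152 = 0.442
H(X) = -[0.558·log₂(0.558) + 0.442·log₂(0.442)]
  = 0.4696479 + 0.5206237 = 0.990272 bits

H(Y|X) = H(X,Y) - H(X) = 2.803325 - 0.990272 = 1.8131 bits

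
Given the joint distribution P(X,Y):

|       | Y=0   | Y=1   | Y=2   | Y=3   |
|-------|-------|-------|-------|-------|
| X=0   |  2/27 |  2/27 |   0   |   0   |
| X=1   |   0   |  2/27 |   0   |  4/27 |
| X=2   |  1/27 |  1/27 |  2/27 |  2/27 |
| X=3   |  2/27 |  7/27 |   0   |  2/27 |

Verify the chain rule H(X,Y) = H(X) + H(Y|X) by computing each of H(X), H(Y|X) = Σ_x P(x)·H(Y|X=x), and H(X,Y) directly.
H(X) = 1.9003 bits, H(Y|X) = 1.3119 bits, H(X,Y) = 3.2122 bits

Marginal of X (row sums):
  P(X=0) = 2/27 + 2/27 + 0 + 0 = 4/27
  P(X=1) = 0 + 2/27 + 0 + 4/27 = 2/9
  P(X=2) = 1/27 + 1/27 + 2/27 + 2/27 = 2/9
  P(X=3) = 2/27 + 7/27 + 0 + 2/27 = 11/27
H(X) = -[(4/27)·log₂(4/27) + (2/9)·log₂(2/9) + (2/9)·log₂(2/9) + (11/27)·log₂(11/27)]
  = 0.408131 + 0.482206 + 0.482206 + 0.527778 = 1.9003 bits

H(Y|X) = Σ_x P(x)·H(Y|X=x):
  X=0: P(X=0) = 4/27, P(Y|X=0) = (1/2, 1/2, 0, 0) → H(Y|X=0) = 1.000000
  X=1: P(X=1) = 2/9, P(Y|X=1) = (0, 1/3, 0, 2/3) → H(Y|X=1) = 0.918296
  X=2: P(X=2) = 2/9, P(Y|X=2) = (1/6, 1/6, 1/3, 1/3) → H(Y|X=2) = 1.918296
  X=3: P(X=3) = 11/27, P(Y|X=3) = (2/11, 7/11, 0, 2/11) → H(Y|X=3) = 1.309297
H(Y|X) = (4/27)·1.000000 + (2/9)·0.918296 + (2/9)·1.918296 + (11/27)·1.309297 = 1.3119 bits

H(X,Y) = -Σ_{x,y} P(x,y) log₂ P(x,y). Per-cell terms -P(x,y)·log₂P(x,y):
  X=0: 0.278140, 0.278140, 0.000000, 0.000000
  X=1: 0.000000, 0.278140, 0.000000, 0.408131
  X=2: 0.176107, 0.176107, 0.278140, 0.278140
  X=3: 0.278140, 0.504916, 0.000000, 0.278140
  (cells with P = 0 contribute 0)
Sum of the 16 terms: H(X,Y) = 3.2122 bits

Chain rule check:
  H(X) + H(Y|X) = 1.9003 + 1.3119 = 3.2122 bits
  H(X,Y) = 3.2122 bits
✓ Chain rule verified.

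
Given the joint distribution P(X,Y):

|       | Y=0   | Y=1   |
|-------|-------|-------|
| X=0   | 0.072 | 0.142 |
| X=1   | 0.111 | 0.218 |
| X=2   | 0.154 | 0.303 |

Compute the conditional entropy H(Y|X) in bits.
0.9219 bits

H(Y|X) = H(X,Y) - H(X)

H(X,Y) = -Σ_{x,y} P(x,y) log₂ P(x,y). Per-cell terms -P(x,y)·log₂P(x,y):
  X=0: 0.2733, 0.3999
  X=1: 0.3520, 0.4791
  X=2: 0.4156, 0.5220
Sum of the 6 terms: H(X,Y) = 2.4419 bits

Marginal of X (row sums):
  P(X=0) = 0.072 + 0.142 = 0.214
  P(X=1) = 0.111 + 0.218 = 0.329
  P(X=2) = 0.154 + 0.303 = 0.457
H(X) = -[0.214·log₂(0.214) + 0.329·log₂(0.329) + 0.457·log₂(0.457)]
  = 0.4760 + 0.5277 + 0.5163 = 1.5200 bits

H(Y|X) = H(X,Y) - H(X) = 2.4419 - 1.5200 = 0.9219 bits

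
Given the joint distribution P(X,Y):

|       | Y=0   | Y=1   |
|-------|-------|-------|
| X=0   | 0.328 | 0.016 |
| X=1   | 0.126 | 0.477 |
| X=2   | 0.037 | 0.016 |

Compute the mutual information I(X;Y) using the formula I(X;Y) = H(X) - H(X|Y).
0.4137 bits

I(X;Y) = H(X) - H(X|Y)

Marginal of X (row sums):
  P(X=0) = 0.328 + 0.016 = 0.344
  P(X=1) = 0.126 + 0.477 = 0.603
  P(X=2) = 0.037 + 0.016 = 0.053
H(X) = -[0.344·log₂(0.344) + 0.603·log₂(0.603) + 0.053·log₂(0.053)]
  = 0.52959 + 0.44005 + 0.22461 = 1.19425 bits

Marginal of Y (column sums):
  P(Y=0) = 0.328 + 0.126 + 0.037 = 0.491
  P(Y=1) = 0.016 + 0.477 + 0.016 = 0.509
H(X|Y) = Σ_y P(y)·H(X|Y=y):
  Y=0: P(Y=0) = 0.491, P(X|Y=0) = (328/491, 126/491, 37/491) → H(X|Y=0) = 1.17346
  Y=1: P(Y=1) = 0.509, P(X|Y=1) = (16/509, 477/509, 16/509) → H(X|Y=1) = 0.40160
H(X|Y) = 0.491·1.17346 + 0.509·0.40160 = 0.78058 bits

I(X;Y) = H(X) - H(X|Y) = 1.19425 - 0.78058 = 0.4137 bits

Cross-check via I(X;Y) = H(X) + H(Y) - H(X,Y): computing H(Y) from the column sums and H(X,Y) from the 6 cells in the same way gives H(Y) = 0.99977 bits and H(X,Y) = 1.78035 bits, so
I(X;Y) = 1.19425 + 0.99977 - 1.78035 = 0.4137 bits ✓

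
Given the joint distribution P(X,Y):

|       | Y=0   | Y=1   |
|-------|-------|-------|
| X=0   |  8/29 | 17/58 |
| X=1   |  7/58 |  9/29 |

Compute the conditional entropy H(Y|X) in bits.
0.9373 bits

H(Y|X) = H(X,Y) - H(X)

H(X,Y) = -Σ_{x,y} P(x,y) log₂ P(x,y). Per-cell terms -P(x,y)·log₂P(x,y):
  X=0: 0.5125, 0.5189
  X=1: 0.3682, 0.5239
Sum of the 4 terms: H(X,Y) = 1.9235 bits

Marginal of X (row sums):
  P(X=0) = 8/29 + 17/58 = 33/58
  P(X=1) = 7/58 + 9/29 = 25/58
H(X) = -[(33/58)·log₂(33/58) + (25/58)·log₂(25/58)]
  = 0.4629 + 0.5233 = 0.9862 bits

H(Y|X) = H(X,Y) - H(X) = 1.9235 - 0.9862 = 0.9373 bits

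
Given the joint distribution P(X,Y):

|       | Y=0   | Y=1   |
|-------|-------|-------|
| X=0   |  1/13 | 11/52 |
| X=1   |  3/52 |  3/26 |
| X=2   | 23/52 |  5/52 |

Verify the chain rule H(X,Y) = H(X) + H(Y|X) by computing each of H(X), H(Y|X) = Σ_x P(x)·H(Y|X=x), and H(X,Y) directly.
H(X) = 1.4362 bits, H(Y|X) = 0.7648 bits, H(X,Y) = 2.2010 bits

Marginal of X (row sums):
  P(X=0) = 1/13 + 11/52 = 15/52
  P(X=1) = 3/52 + 3/26 = 9/52
  P(X=2) = 23/52 + 5/52 = 7/13
H(X) = -[(15/52)·log₂(15/52) + (9/52)·log₂(9/52) + (7/13)·log₂(7/13)]
  = 0.51737 + 0.43797 + 0.48089 = 1.4362 bits

H(Y|X) = Σ_x P(x)·H(Y|X=x):
  X=0: P(X=0) = 15/52, P(Y|X=0) = (4/15, 11/15) → H(Y|X=0) = 0.83664
  X=1: P(X=1) = 9/52, P(Y|X=1) = (1/3, 2/3) → H(Y|X=1) = 0.91830
  X=2: P(X=2) = 7/13, P(Y|X=2) = (23/28, 5/28) → H(Y|X=2) = 0.67694
H(Y|X) = (15/52)·0.83664 + (9/52)·0.91830 + (7/13)·0.67694 = 0.7648 bits

H(X,Y) = -Σ_{x,y} P(x,y) log₂ P(x,y). Per-cell terms -P(x,y)·log₂P(x,y):
  X=0: 0.28465, 0.47406
  X=1: 0.23743, 0.35948
  X=2: 0.52054, 0.32486
Sum of the 6 terms: H(X,Y) = 2.2010 bits

Chain rule check:
  H(X) + H(Y|X) = 1.4362 + 0.7648 = 2.2010 bits
  H(X,Y) = 2.2010 bits
✓ Chain rule verified.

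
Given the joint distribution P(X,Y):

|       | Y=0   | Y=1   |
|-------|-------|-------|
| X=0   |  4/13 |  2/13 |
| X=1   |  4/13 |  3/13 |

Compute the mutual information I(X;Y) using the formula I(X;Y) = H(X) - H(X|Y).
0.0069 bits

I(X;Y) = H(X) - H(X|Y)

Marginal of X (row sums):
  P(X=0) = 4/13 + 2/13 = 6/13
  P(X=1) = 4/13 + 3/13 = 7/13
H(X) = -[(6/13)·log₂(6/13) + (7/13)·log₂(7/13)]
  = 0.51484 + 0.48089 = 0.99573 bits

Marginal of Y (column sums):
  P(Y=0) = 4/13 + 4/13 = 8/13
  P(Y=1) = 2/13 + 3/13 = 5/13
H(X|Y) = Σ_y P(y)·H(X|Y=y):
  Y=0: P(Y=0) = 8/13, P(X|Y=0) = (1/2, 1/2) → H(X|Y=0) = 1.00000
  Y=1: P(Y=1) = 5/13, P(X|Y=1) = (2/5, 3/5) → H(X|Y=1) = 0.97095
H(X|Y) = (8/13)·1.00000 + (5/13)·0.97095 = 0.98883 bits

I(X;Y) = H(X) - H(X|Y) = 0.99573 - 0.98883 = 0.0069 bits

Cross-check via I(X;Y) = H(X) + H(Y) - H(X,Y): computing H(Y) from the column sums and H(X,Y) from the 4 cells in the same way gives H(Y) = 0.96124 bits and H(X,Y) = 1.95006 bits, so
I(X;Y) = 0.99573 + 0.96124 - 1.95006 = 0.0069 bits ✓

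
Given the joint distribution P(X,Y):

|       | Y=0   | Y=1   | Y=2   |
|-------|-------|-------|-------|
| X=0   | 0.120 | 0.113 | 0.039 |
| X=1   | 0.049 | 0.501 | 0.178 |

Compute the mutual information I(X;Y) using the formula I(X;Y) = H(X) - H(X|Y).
0.1271 bits

I(X;Y) = H(X) - H(X|Y)

Marginal of X (row sums):
  P(X=0) = 0.120 + 0.113 + 0.039 = 0.272
  P(X=1) = 0.049 + 0.501 + 0.178 = 0.728
H(X) = -[0.272·log₂(0.272) + 0.728·log₂(0.728)]
  = 0.51090 + 0.33342 = 0.84432 bits

Marginal of Y (column sums):
  P(Y=0) = 0.120 + 0.049 = 0.169
  P(Y=1) = 0.113 + 0.501 = 0.614
  P(Y=2) = 0.039 + 0.178 = 0.217
H(X|Y) = Σ_y P(y)·H(X|Y=y):
  Y=0: P(Y=0) = 0.169, P(X|Y=0) = (120/169, 49/169) → H(X|Y=0) = 0.86864
  Y=1: P(Y=1) = 0.614, P(X|Y=1) = (113/614, 501/614) → H(X|Y=1) = 0.68883
  Y=2: P(Y=2) = 0.217, P(X|Y=2) = (39/217, 178/217) → H(X|Y=2) = 0.67947
H(X|Y) = 0.169·0.86864 + 0.614·0.68883 + 0.217·0.67947 = 0.71719 bits

I(X;Y) = H(X) - H(X|Y) = 0.84432 - 0.71719 = 0.1271 bits

Cross-check via I(X;Y) = H(X) + H(Y) - H(X,Y): computing H(Y) from the column sums and H(X,Y) from the 6 cells in the same way gives H(Y) = 1.34385 bits and H(X,Y) = 2.06104 bits, so
I(X;Y) = 0.84432 + 1.34385 - 2.06104 = 0.1271 bits ✓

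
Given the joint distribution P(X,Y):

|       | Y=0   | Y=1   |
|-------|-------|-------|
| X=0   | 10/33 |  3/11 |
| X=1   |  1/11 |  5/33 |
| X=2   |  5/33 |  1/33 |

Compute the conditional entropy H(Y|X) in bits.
0.9242 bits

H(Y|X) = H(X,Y) - H(X)

H(X,Y) = -Σ_{x,y} P(x,y) log₂ P(x,y). Per-cell terms -P(x,y)·log₂P(x,y):
  X=0: 0.521959, 0.511219
  X=1: 0.314494, 0.412495
  X=2: 0.412495, 0.152860
Sum of the 6 terms: H(X,Y) = 2.32552 bits

Marginal of X (row sums):
  P(X=0) = 10/33 + 3/11 = 19/33
  P(X=1) = 1/11 + 5/33 = 8/33
  P(X=2) = 5/33 + 1/33 = 2/11
H(X) = -[(19/33)·log₂(19/33) + (8/33)·log₂(8/33) + (2/11)·log₂(2/11)]
  = 0.458572 + 0.495611 + 0.447169 = 1.40135 bits

H(Y|X) = H(X,Y) - H(X) = 2.32552 - 1.40135 = 0.9242 bits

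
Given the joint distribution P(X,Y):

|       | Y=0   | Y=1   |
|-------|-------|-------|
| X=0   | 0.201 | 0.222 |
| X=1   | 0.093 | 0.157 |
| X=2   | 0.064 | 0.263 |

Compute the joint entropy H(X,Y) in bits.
2.4459 bits

H(X,Y) = -Σ_{x,y} P(x,y) log₂ P(x,y). Per-cell terms -P(x,y)·log₂P(x,y):
  X=0: 0.46526, 0.48204
  X=1: 0.31868, 0.41937
  X=2: 0.25381, 0.50677
Sum of the 6 terms: H(X,Y) = 2.4459 bits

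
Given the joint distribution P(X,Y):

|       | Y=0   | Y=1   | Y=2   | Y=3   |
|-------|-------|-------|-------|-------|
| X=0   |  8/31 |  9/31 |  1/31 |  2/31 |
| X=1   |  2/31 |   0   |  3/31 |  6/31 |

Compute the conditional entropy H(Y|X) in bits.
1.5387 bits

H(Y|X) = H(X,Y) - H(X)

H(X,Y) = -Σ_{x,y} P(x,y) log₂ P(x,y). Per-cell terms -P(x,y)·log₂P(x,y):
  X=0: 0.5043, 0.5180, 0.1598, 0.2551
  X=1: 0.2551, 0.0000, 0.3261, 0.4586
  (cells with P = 0 contribute 0)
Sum of the 8 terms: H(X,Y) = 2.4770 bits

Marginal of X (row sums):
  P(X=0) = 8/31 + 9/31 + 1/31 + 2/31 = 20/31
  P(X=1) = 2/31 + 0 + 3/31 + 6/31 = 11/31
H(X) = -[(20/31)·log₂(20/31) + (11/31)·log₂(11/31)]
  = 0.4079 + 0.5304 = 0.9383 bits

H(Y|X) = H(X,Y) - H(X) = 2.4770 - 0.9383 = 1.5387 bits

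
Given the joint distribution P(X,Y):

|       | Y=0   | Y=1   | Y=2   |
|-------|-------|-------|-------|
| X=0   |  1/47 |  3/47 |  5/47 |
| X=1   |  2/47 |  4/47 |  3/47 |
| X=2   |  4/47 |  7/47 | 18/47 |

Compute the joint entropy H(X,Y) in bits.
2.7072 bits

H(X,Y) = -Σ_{x,y} P(x,y) log₂ P(x,y). Per-cell terms -P(x,y)·log₂P(x,y):
  X=0: 0.1182, 0.2534, 0.3439
  X=1: 0.1938, 0.3025, 0.2534
  X=2: 0.3025, 0.4092, 0.5303
Sum of the 9 terms: H(X,Y) = 2.7072 bits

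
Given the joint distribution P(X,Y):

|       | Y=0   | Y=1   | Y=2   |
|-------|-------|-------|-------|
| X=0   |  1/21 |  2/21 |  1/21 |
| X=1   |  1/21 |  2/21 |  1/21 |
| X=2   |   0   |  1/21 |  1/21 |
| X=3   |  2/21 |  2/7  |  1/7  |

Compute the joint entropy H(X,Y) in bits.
3.1416 bits

H(X,Y) = -Σ_{x,y} P(x,y) log₂ P(x,y). Per-cell terms -P(x,y)·log₂P(x,y):
  X=0: 0.20916, 0.32308, 0.20916
  X=1: 0.20916, 0.32308, 0.20916
  X=2: 0.00000, 0.20916, 0.20916
  X=3: 0.32308, 0.51639, 0.40105
  (cells with P = 0 contribute 0)
Sum of the 12 terms: H(X,Y) = 3.1416 bits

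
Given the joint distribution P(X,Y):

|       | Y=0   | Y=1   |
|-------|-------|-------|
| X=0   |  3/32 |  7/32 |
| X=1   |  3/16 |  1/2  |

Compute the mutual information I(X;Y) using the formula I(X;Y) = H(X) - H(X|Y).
0.0006 bits

I(X;Y) = H(X) - H(X|Y)

Marginal of X (row sums):
  P(X=0) = 3/32 + 7/32 = 5/16
  P(X=1) = 3/16 + 1/2 = 11/16
H(X) = -[(5/16)·log₂(5/16) + (11/16)·log₂(11/16)]
  = 0.52440 + 0.37164 = 0.89604 bits

Marginal of Y (column sums):
  P(Y=0) = 3/32 + 3/16 = 9/32
  P(Y=1) = 7/32 + 1/2 = 23/32
H(X|Y) = Σ_y P(y)·H(X|Y=y):
  Y=0: P(Y=0) = 9/32, P(X|Y=0) = (1/3, 2/3) → H(X|Y=0) = 0.91830
  Y=1: P(Y=1) = 23/32, P(X|Y=1) = (7/23, 16/23) → H(X|Y=1) = 0.88654
H(X|Y) = (9/32)·0.91830 + (23/32)·0.88654 = 0.89547 bits

I(X;Y) = H(X) - H(X|Y) = 0.89604 - 0.89547 = 0.0006 bits

Cross-check via I(X;Y) = H(X) + H(Y) - H(X,Y): computing H(Y) from the column sums and H(X,Y) from the 4 cells in the same way gives H(Y) = 0.85715 bits and H(X,Y) = 1.75262 bits, so
I(X;Y) = 0.89604 + 0.85715 - 1.75262 = 0.0006 bits ✓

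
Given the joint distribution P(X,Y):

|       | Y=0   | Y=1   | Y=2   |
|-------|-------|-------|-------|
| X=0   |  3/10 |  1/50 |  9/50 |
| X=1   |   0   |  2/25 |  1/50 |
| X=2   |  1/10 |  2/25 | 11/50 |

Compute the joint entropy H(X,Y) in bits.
2.5879 bits

H(X,Y) = -Σ_{x,y} P(x,y) log₂ P(x,y). Per-cell terms -P(x,y)·log₂P(x,y):
  X=0: 0.52109, 0.11288, 0.44531
  X=1: 0.00000, 0.29151, 0.11288
  X=2: 0.33219, 0.29151, 0.48057
  (cells with P = 0 contribute 0)
Sum of the 9 terms: H(X,Y) = 2.5879 bits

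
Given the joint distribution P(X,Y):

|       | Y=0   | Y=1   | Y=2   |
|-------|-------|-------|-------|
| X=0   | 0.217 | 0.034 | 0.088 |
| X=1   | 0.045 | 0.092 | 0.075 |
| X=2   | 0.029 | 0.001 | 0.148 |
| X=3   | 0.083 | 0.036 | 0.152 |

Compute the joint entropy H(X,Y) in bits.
3.2009 bits

H(X,Y) = -Σ_{x,y} P(x,y) log₂ P(x,y). Per-cell terms -P(x,y)·log₂P(x,y):
  X=0: 0.4783, 0.1659, 0.3086
  X=1: 0.2013, 0.3167, 0.2803
  X=2: 0.1481, 0.0100, 0.4079
  X=3: 0.2980, 0.1727, 0.4131
Sum of the 12 terms: H(X,Y) = 3.2009 bits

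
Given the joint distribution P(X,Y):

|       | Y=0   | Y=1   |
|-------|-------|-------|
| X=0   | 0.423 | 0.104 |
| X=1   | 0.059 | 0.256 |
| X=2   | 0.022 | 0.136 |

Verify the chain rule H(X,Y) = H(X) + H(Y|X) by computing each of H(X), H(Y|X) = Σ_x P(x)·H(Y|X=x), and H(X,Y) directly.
H(X) = 1.4326 bits, H(Y|X) = 0.6888 bits, H(X,Y) = 2.1214 bits

Marginal of X (row sums):
  P(X=0) = 0.423 + 0.104 = 0.527
  P(X=1) = 0.059 + 0.256 = 0.315
  P(X=2) = 0.022 + 0.136 = 0.158
H(X) = -[0.527·log₂(0.527) + 0.315·log₂(0.315) + 0.158·log₂(0.158)]
  = 0.4870 + 0.5250 + 0.4206 = 1.4326 bits

H(Y|X) = Σ_x P(x)·H(Y|X=x):
  X=0: P(X=0) = 0.527, P(Y|X=0) = (423/527, 104/527) → H(Y|X=0) = 0.7166
  X=1: P(X=1) = 0.315, P(Y|X=1) = (59/315, 256/315) → H(Y|X=1) = 0.6958
  X=2: P(X=2) = 0.158, P(Y|X=2) = (11/79, 68/79) → H(Y|X=2) = 0.5822
H(Y|X) = 0.527·0.7166 + 0.315·0.6958 + 0.158·0.5822 = 0.6888 bits

H(X,Y) = -Σ_{x,y} P(x,y) log₂ P(x,y). Per-cell terms -P(x,y)·log₂P(x,y):
  X=0: 0.5251, 0.3396
  X=1: 0.2409, 0.5032
  X=2: 0.1211, 0.3915
Sum of the 6 terms: H(X,Y) = 2.1214 bits

Chain rule check:
  H(X) + H(Y|X) = 1.4326 + 0.6888 = 2.1214 bits
  H(X,Y) = 2.1214 bits
✓ Chain rule verified.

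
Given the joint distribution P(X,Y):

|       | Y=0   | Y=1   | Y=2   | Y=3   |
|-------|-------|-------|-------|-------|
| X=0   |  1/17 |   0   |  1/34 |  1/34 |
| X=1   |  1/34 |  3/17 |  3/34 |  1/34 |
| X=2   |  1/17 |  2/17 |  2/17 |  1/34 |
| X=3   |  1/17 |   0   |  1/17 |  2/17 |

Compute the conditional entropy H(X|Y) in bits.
1.5728 bits

H(X|Y) = H(X,Y) - H(Y)

H(X,Y) = -Σ_{x,y} P(x,y) log₂ P(x,y). Per-cell terms -P(x,y)·log₂P(x,y):
  X=0: 0.2404390, 0.0000000, 0.1496313, 0.1496313
  X=1: 0.1496313, 0.4416177, 0.3090441, 0.1496313
  X=2: 0.2404390, 0.3632309, 0.3632309, 0.1496313
  X=3: 0.2404390, 0.0000000, 0.2404390, 0.3632309
  (cells with P = 0 contribute 0)
Sum of the 16 terms: H(X,Y) = 3.550267 bits

Marginal of Y (column sums):
  P(Y=0) = 1/17 + 1/34 + 1/17 + 1/17 = 7/34
  P(Y=1) = 0 + 3/17 + 2/17 + 0 = 5/17
  P(Y=2) = 1/34 + 3/34 + 2/17 + 1/17 = 5/17
  P(Y=3) = 1/34 + 1/34 + 1/34 + 2/17 = 7/34
H(Y) = -[(7/34)·log₂(7/34) + (5/17)·log₂(5/17) + (5/17)·log₂(5/17) + (7/34)·log₂(7/34)]
  = 0.4694340 + 0.5192749 + 0.5192749 + 0.4694340 = 1.977418 bits

H(X|Y) = H(X,Y) - H(Y) = 3.550267 - 1.977418 = 1.5728 bits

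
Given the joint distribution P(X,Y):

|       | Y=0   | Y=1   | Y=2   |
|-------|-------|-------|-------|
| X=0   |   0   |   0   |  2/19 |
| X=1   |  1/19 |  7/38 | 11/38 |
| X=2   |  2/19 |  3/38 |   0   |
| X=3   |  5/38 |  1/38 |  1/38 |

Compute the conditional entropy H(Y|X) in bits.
1.0966 bits

H(Y|X) = H(X,Y) - H(X)

H(X,Y) = -Σ_{x,y} P(x,y) log₂ P(x,y). Per-cell terms -P(x,y)·log₂P(x,y):
  X=0: 0.00000, 0.00000, 0.34189
  X=1: 0.22358, 0.44958, 0.51772
  X=2: 0.34189, 0.28918, 0.00000
  X=3: 0.38500, 0.13810, 0.13810
  (cells with P = 0 contribute 0)
Sum of the 12 terms: H(X,Y) = 2.8250 bits

Marginal of X (row sums):
  P(X=0) = 0 + 0 + 2/19 = 2/19
  P(X=1) = 1/19 + 7/38 + 11/38 = 10/19
  P(X=2) = 2/19 + 3/38 + 0 = 7/38
  P(X=3) = 5/38 + 1/38 + 1/38 = 7/38
H(X) = -[(2/19)·log₂(2/19) + (10/19)·log₂(10/19) + (7/38)·log₂(7/38) + (7/38)·log₂(7/38)]
  = 0.34189 + 0.48737 + 0.44958 + 0.44958 = 1.7284 bits

H(Y|X) = H(X,Y) - H(X) = 2.8250 - 1.7284 = 1.0966 bits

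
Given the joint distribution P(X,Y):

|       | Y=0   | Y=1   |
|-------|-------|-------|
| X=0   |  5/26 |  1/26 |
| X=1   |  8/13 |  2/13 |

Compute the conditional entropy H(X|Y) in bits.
0.7784 bits

H(X|Y) = H(X,Y) - H(Y)

H(X,Y) = -Σ_{x,y} P(x,y) log₂ P(x,y). Per-cell terms -P(x,y)·log₂P(x,y):
  X=0: 0.4574, 0.1808
  X=1: 0.4310, 0.4155
Sum of the 4 terms: H(X,Y) = 1.4847 bits

Marginal of Y (column sums):
  P(Y=0) = 5/26 + 8/13 = 21/26
  P(Y=1) = 1/26 + 2/13 = 5/26
H(Y) = -[(21/26)·log₂(21/26) + (5/26)·log₂(5/26)]
  = 0.2489 + 0.4574 = 0.7063 bits

H(X|Y) = H(X,Y) - H(Y) = 1.4847 - 0.7063 = 0.7784 bits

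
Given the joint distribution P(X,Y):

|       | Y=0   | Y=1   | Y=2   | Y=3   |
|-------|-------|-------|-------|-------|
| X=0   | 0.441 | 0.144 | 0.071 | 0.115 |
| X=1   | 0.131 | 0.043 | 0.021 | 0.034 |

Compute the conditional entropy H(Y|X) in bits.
1.6392 bits

H(Y|X) = H(X,Y) - H(X)

H(X,Y) = -Σ_{x,y} P(x,y) log₂ P(x,y). Per-cell terms -P(x,y)·log₂P(x,y):
  X=0: 0.52089, 0.40260, 0.27094, 0.35883
  X=1: 0.38414, 0.19520, 0.11704, 0.16586
Sum of the 8 terms: H(X,Y) = 2.4155 bits

Marginal of X (row sums):
  P(X=0) = 0.441 + 0.144 + 0.071 + 0.115 = 0.771
  P(X=1) = 0.131 + 0.043 + 0.021 + 0.034 = 0.229
H(X) = -[0.771·log₂(0.771) + 0.229·log₂(0.229)]
  = 0.28928 + 0.48699 = 0.7763 bits

H(Y|X) = H(X,Y) - H(X) = 2.4155 - 0.7763 = 1.6392 bits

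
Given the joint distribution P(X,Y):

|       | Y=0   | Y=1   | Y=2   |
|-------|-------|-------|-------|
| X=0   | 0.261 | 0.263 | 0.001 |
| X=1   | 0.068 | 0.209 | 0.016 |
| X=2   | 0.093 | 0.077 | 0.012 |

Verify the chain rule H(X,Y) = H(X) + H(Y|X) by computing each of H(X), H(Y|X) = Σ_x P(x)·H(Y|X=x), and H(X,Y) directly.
H(X) = 1.4543 bits, H(Y|X) = 1.0795 bits, H(X,Y) = 2.5338 bits

Marginal of X (row sums):
  P(X=0) = 0.261 + 0.263 + 0.001 = 0.525
  P(X=1) = 0.068 + 0.209 + 0.016 = 0.293
  P(X=2) = 0.093 + 0.077 + 0.012 = 0.182
H(X) = -[0.525·log₂(0.525) + 0.293·log₂(0.293) + 0.182·log₂(0.182)]
  = 0.48805 + 0.51891 + 0.44735 = 1.4543 bits

H(Y|X) = Σ_x P(x)·H(Y|X=x):
  X=0: P(X=0) = 0.525, P(Y|X=0) = (87/175, 263/525, 1/525) → H(Y|X=0) = 1.01804
  X=1: P(X=1) = 0.293, P(Y|X=1) = (68/293, 209/293, 16/293) → H(Y|X=1) = 1.06580
  X=2: P(X=2) = 0.182, P(Y|X=2) = (93/182, 11/26, 6/91) → H(Y|X=2) = 1.27865
H(Y|X) = 0.525·1.01804 + 0.293·1.06580 + 0.182·1.27865 = 1.0795 bits

H(X,Y) = -Σ_{x,y} P(x,y) log₂ P(x,y). Per-cell terms -P(x,y)·log₂P(x,y):
  X=0: 0.50579, 0.50677, 0.00997
  X=1: 0.26373, 0.47201, 0.09545
  X=2: 0.31868, 0.28482, 0.07657
Sum of the 9 terms: H(X,Y) = 2.5338 bits

Chain rule check:
  H(X) + H(Y|X) = 1.4543 + 1.0795 = 2.5338 bits
  H(X,Y) = 2.5338 bits
✓ Chain rule verified.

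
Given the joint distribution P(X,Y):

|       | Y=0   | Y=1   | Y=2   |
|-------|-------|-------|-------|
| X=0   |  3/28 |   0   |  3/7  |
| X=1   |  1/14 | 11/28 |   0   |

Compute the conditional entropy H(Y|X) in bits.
0.6743 bits

H(Y|X) = H(X,Y) - H(X)

H(X,Y) = -Σ_{x,y} P(x,y) log₂ P(x,y). Per-cell terms -P(x,y)·log₂P(x,y):
  X=0: 0.34526, 0.00000, 0.52388
  X=1: 0.27195, 0.52954, 0.00000
  (cells with P = 0 contribute 0)
Sum of the 6 terms: H(X,Y) = 1.6706 bits

Marginal of X (row sums):
  P(X=0) = 3/28 + 0 + 3/7 = 15/28
  P(X=1) = 1/14 + 11/28 + 0 = 13/28
H(X) = -[(15/28)·log₂(15/28) + (13/28)·log₂(13/28)]
  = 0.48239 + 0.51392 = 0.9963 bits

H(Y|X) = H(X,Y) - H(X) = 1.6706 - 0.9963 = 0.6743 bits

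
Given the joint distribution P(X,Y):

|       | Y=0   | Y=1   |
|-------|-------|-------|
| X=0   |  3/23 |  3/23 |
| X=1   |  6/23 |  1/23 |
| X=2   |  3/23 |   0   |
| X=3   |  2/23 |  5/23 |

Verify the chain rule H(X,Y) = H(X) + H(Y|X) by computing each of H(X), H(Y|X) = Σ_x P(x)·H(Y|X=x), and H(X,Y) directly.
H(X) = 1.9337 bits, H(Y|X) = 0.7036 bits, H(X,Y) = 2.6373 bits

Marginal of X (row sums):
  P(X=0) = 3/23 + 3/23 = 6/23
  P(X=1) = 6/23 + 1/23 = 7/23
  P(X=2) = 3/23 + 0 = 3/23
  P(X=3) = 2/23 + 5/23 = 7/23
H(X) = -[(6/23)·log₂(6/23) + (7/23)·log₂(7/23) + (3/23)·log₂(3/23) + (7/23)·log₂(7/23)]
  = 0.50572 + 0.52232 + 0.38330 + 0.52232 = 1.9337 bits

H(Y|X) = Σ_x P(x)·H(Y|X=x):
  X=0: P(X=0) = 6/23, P(Y|X=0) = (1/2, 1/2) → H(Y|X=0) = 1.00000
  X=1: P(X=1) = 7/23, P(Y|X=1) = (6/7, 1/7) → H(Y|X=1) = 0.59167
  X=2: P(X=2) = 3/23, P(Y|X=2) = (1, 0) → H(Y|X=2) = 0.00000
  X=3: P(X=3) = 7/23, P(Y|X=3) = (2/7, 5/7) → H(Y|X=3) = 0.86312
H(Y|X) = (6/23)·1.00000 + (7/23)·0.59167 + (3/23)·0.00000 + (7/23)·0.86312 = 0.7036 bits

H(X,Y) = -Σ_{x,y} P(x,y) log₂ P(x,y). Per-cell terms -P(x,y)·log₂P(x,y):
  X=0: 0.38330, 0.38330
  X=1: 0.50572, 0.19668
  X=2: 0.38330, 0.00000
  X=3: 0.30640, 0.47862
  (cells with P = 0 contribute 0)
Sum of the 8 terms: H(X,Y) = 2.6373 bits

Chain rule check:
  H(X) + H(Y|X) = 1.9337 + 0.7036 = 2.6373 bits
  H(X,Y) = 2.6373 bits
✓ Chain rule verified.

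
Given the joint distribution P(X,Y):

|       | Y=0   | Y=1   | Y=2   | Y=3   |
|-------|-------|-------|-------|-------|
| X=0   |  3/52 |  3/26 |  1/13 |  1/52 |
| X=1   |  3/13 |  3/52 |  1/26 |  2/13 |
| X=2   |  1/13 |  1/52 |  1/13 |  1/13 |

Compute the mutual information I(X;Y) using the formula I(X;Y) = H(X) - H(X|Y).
0.1866 bits

I(X;Y) = H(X) - H(X|Y)

Marginal of X (row sums):
  P(X=0) = 3/52 + 3/26 + 1/13 + 1/52 = 7/26
  P(X=1) = 3/13 + 3/52 + 1/26 + 2/13 = 25/52
  P(X=2) = 1/13 + 1/52 + 1/13 + 1/13 = 1/4
H(X) = -[(7/26)·log₂(7/26) + (25/52)·log₂(25/52) + (1/4)·log₂(1/4)]
  = 0.50968 + 0.50797 + 0.50000 = 1.51765 bits

Marginal of Y (column sums):
  P(Y=0) = 3/52 + 3/13 + 1/13 = 19/52
  P(Y=1) = 3/26 + 3/52 + 1/52 = 5/26
  P(Y=2) = 1/13 + 1/26 + 1/13 = 5/26
  P(Y=3) = 1/52 + 2/13 + 1/13 = 1/4
H(X|Y) = Σ_y P(y)·H(X|Y=y):
  Y=0: P(Y=0) = 19/52, P(X|Y=0) = (3/19, 12/19, 4/19) → H(X|Y=0) = 1.31243
  Y=1: P(Y=1) = 5/26, P(X|Y=1) = (3/5, 3/10, 1/10) → H(X|Y=1) = 1.29546
  Y=2: P(Y=2) = 5/26, P(X|Y=2) = (2/5, 1/5, 2/5) → H(X|Y=2) = 1.52193
  Y=3: P(Y=3) = 1/4, P(X|Y=3) = (1/13, 8/13, 4/13) → H(X|Y=3) = 1.23890
H(X|Y) = (19/52)·1.31243 + (5/26)·1.29546 + (5/26)·1.52193 + (1/4)·1.23890 = 1.33107 bits

I(X;Y) = H(X) - H(X|Y) = 1.51765 - 1.33107 = 0.1866 bits

Cross-check via I(X;Y) = H(X) + H(Y) - H(X,Y): computing H(Y) from the column sums and H(X,Y) from the 12 cells in the same way gives H(Y) = 1.94554 bits and H(X,Y) = 3.27661 bits, so
I(X;Y) = 1.51765 + 1.94554 - 3.27661 = 0.1866 bits ✓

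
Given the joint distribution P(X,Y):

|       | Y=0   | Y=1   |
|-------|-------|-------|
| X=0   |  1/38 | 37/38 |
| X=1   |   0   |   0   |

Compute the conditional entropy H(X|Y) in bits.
0.0000 bits

H(X|Y) = H(X,Y) - H(Y)

H(X,Y) = -Σ_{x,y} P(x,y) log₂ P(x,y). Per-cell terms -P(x,y)·log₂P(x,y):
  X=0: 0.1381, 0.0375
  X=1: 0.0000, 0.0000
  (cells with P = 0 contribute 0)
Sum of the 4 terms: H(X,Y) = 0.1756 bits

Marginal of Y (column sums):
  P(Y=0) = 1/38 + 0 = 1/38
  P(Y=1) = 37/38 + 0 = 37/38
H(Y) = -[(1/38)·log₂(1/38) + (37/38)·log₂(37/38)]
  = 0.1381 + 0.0375 = 0.1756 bits

H(X|Y) = H(X,Y) - H(Y) = 0.1756 - 0.1756 = 0.0000 bits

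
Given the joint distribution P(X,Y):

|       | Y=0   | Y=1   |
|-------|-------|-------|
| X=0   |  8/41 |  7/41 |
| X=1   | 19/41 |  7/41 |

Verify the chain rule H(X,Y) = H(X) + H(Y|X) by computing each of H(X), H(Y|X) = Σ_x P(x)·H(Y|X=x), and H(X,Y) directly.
H(X) = 0.9474 bits, H(Y|X) = 0.8976 bits, H(X,Y) = 1.8450 bits

Marginal of X (row sums):
  P(X=0) = 8/41 + 7/41 = 15/41
  P(X=1) = 19/41 + 7/41 = 26/41
H(X) = -[(15/41)·log₂(15/41) + (26/41)·log₂(26/41)]
  = 0.5307 + 0.4167 = 0.9474 bits

H(Y|X) = Σ_x P(x)·H(Y|X=x):
  X=0: P(X=0) = 15/41, P(Y|X=0) = (8/15, 7/15) → H(Y|X=0) = 0.9968
  X=1: P(X=1) = 26/41, P(Y|X=1) = (19/26, 7/26) → H(Y|X=1) = 0.8404
H(Y|X) = (15/41)·0.9968 + (26/41)·0.8404 = 0.8976 bits

H(X,Y) = -Σ_{x,y} P(x,y) log₂ P(x,y). Per-cell terms -P(x,y)·log₂P(x,y):
  X=0: 0.4600, 0.4354
  X=1: 0.5142, 0.4354
Sum of the 4 terms: H(X,Y) = 1.8450 bits

Chain rule check:
  H(X) + H(Y|X) = 0.9474 + 0.8976 = 1.8450 bits
  H(X,Y) = 1.8450 bits
✓ Chain rule verified.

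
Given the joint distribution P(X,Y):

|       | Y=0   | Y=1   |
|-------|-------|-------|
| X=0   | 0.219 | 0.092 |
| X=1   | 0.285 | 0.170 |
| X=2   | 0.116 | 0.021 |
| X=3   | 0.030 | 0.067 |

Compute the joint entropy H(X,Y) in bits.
2.6378 bits

H(X,Y) = -Σ_{x,y} P(x,y) log₂ P(x,y). Per-cell terms -P(x,y)·log₂P(x,y):
  X=0: 0.4798, 0.3167
  X=1: 0.5161, 0.4346
  X=2: 0.3605, 0.1170
  X=3: 0.1518, 0.2613
Sum of the 8 terms: H(X,Y) = 2.6378 bits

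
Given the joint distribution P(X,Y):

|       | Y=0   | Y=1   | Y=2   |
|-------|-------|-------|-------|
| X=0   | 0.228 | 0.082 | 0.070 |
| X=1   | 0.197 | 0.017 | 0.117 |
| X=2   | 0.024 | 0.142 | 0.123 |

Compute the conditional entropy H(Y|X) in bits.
1.2994 bits

H(Y|X) = H(X,Y) - H(X)

H(X,Y) = -Σ_{x,y} P(x,y) log₂ P(x,y). Per-cell terms -P(x,y)·log₂P(x,y):
  X=0: 0.48630, 0.29588, 0.26856
  X=1: 0.46172, 0.09993, 0.36216
  X=2: 0.12914, 0.39988, 0.37186
Sum of the 9 terms: H(X,Y) = 2.8754 bits

Marginal of X (row sums):
  P(X=0) = 0.228 + 0.082 + 0.070 = 0.380
  P(X=1) = 0.197 + 0.017 + 0.117 = 0.331
  P(X=2) = 0.024 + 0.142 + 0.123 = 0.289
H(X) = -[0.380·log₂(0.380) + 0.331·log₂(0.331) + 0.289·log₂(0.289)]
  = 0.53045 + 0.52798 + 0.51756 = 1.5760 bits

H(Y|X) = H(X,Y) - H(X) = 2.8754 - 1.5760 = 1.2994 bits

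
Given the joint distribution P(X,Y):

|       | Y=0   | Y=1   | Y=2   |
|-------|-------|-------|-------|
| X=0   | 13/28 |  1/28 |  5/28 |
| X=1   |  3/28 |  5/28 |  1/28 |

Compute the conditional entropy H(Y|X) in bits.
1.1843 bits

H(Y|X) = H(X,Y) - H(X)

H(X,Y) = -Σ_{x,y} P(x,y) log₂ P(x,y). Per-cell terms -P(x,y)·log₂P(x,y):
  X=0: 0.5139, 0.1717, 0.4438
  X=1: 0.3453, 0.4438, 0.1717
Sum of the 6 terms: H(X,Y) = 2.0902 bits

Marginal of X (row sums):
  P(X=0) = 13/28 + 1/28 + 5/28 = 19/28
  P(X=1) = 3/28 + 5/28 + 1/28 = 9/28
H(X) = -[(19/28)·log₂(19/28) + (9/28)·log₂(9/28)]
  = 0.3796 + 0.5263 = 0.9059 bits

H(Y|X) = H(X,Y) - H(X) = 2.0902 - 0.9059 = 1.1843 bits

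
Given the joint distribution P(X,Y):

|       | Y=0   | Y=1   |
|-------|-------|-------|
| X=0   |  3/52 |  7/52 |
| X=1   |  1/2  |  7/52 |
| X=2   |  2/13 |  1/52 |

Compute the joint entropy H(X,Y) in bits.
2.0414 bits

H(X,Y) = -Σ_{x,y} P(x,y) log₂ P(x,y). Per-cell terms -P(x,y)·log₂P(x,y):
  X=0: 0.23743, 0.38945
  X=1: 0.50000, 0.38945
  X=2: 0.41545, 0.10962
Sum of the 6 terms: H(X,Y) = 2.0414 bits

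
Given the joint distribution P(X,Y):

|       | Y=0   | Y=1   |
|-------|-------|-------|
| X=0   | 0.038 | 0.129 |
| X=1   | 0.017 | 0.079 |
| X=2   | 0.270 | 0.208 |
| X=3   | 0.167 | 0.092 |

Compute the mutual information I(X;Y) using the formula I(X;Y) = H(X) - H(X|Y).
0.0906 bits

I(X;Y) = H(X) - H(X|Y)

Marginal of X (row sums):
  P(X=0) = 0.038 + 0.129 = 0.167
  P(X=1) = 0.017 + 0.079 = 0.096
  P(X=2) = 0.270 + 0.208 = 0.478
  P(X=3) = 0.167 + 0.092 = 0.259
H(X) = -[0.167·log₂(0.167) + 0.096·log₂(0.096) + 0.478·log₂(0.478) + 0.259·log₂(0.259)]
  = 0.431207 + 0.324559 + 0.509031 + 0.504785 = 1.769582 bits

Marginal of Y (column sums):
  P(Y=0) = 0.038 + 0.017 + 0.270 + 0.167 = 0.492
  P(Y=1) = 0.129 + 0.079 + 0.208 + 0.092 = 0.508
H(X|Y) = Σ_y P(y)·H(X|Y=y):
  Y=0: P(Y=0) = 0.492, P(X|Y=0) = (19/246, 17/492, 45/82, 167/492) → H(X|Y=0) = 1.457297
  Y=1: P(Y=1) = 0.508, P(X|Y=1) = (129/508, 79/508, 52/127, 23/127) → H(X|Y=1) = 1.893594
H(X|Y) = 0.492·1.457297 + 0.508·1.893594 = 1.678936 bits

I(X;Y) = H(X) - H(X|Y) = 1.769582 - 1.678936 = 0.0906 bits

Cross-check via I(X;Y) = H(X) + H(Y) - H(X,Y): computing H(Y) from the column sums and H(X,Y) from the 8 cells in the same way gives H(Y) = 0.999815 bits and H(X,Y) = 2.678751 bits, so
I(X;Y) = 1.769582 + 0.999815 - 2.678751 = 0.0906 bits ✓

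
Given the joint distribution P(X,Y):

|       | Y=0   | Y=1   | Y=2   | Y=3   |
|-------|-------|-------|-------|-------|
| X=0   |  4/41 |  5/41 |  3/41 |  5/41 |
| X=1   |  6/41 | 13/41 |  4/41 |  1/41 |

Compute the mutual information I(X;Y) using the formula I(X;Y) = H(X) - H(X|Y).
0.1045 bits

I(X;Y) = H(X) - H(X|Y)

Marginal of X (row sums):
  P(X=0) = 4/41 + 5/41 + 3/41 + 5/41 = 17/41
  P(X=1) = 6/41 + 13/41 + 4/41 + 1/41 = 24/41
H(X) = -[(17/41)·log₂(17/41) + (24/41)·log₂(24/41)]
  = 0.52662 + 0.45225 = 0.9789 bits

Marginal of Y (column sums):
  P(Y=0) = 4/41 + 6/41 = 10/41
  P(Y=1) = 5/41 + 13/41 = 18/41
  P(Y=2) = 3/41 + 4/41 = 7/41
  P(Y=3) = 5/41 + 1/41 = 6/41
H(X|Y) = Σ_y P(y)·H(X|Y=y):
  Y=0: P(Y=0) = 10/41, P(X|Y=0) = (2/5, 3/5) → H(X|Y=0) = 0.97095
  Y=1: P(Y=1) = 18/41, P(X|Y=1) = (5/18, 13/18) → H(X|Y=1) = 0.85241
  Y=2: P(Y=2) = 7/41, P(X|Y=2) = (3/7, 4/7) → H(X|Y=2) = 0.98523
  Y=3: P(Y=3) = 6/41, P(X|Y=3) = (5/6, 1/6) → H(X|Y=3) = 0.65002
H(X|Y) = (10/41)·0.97095 + (18/41)·0.85241 + (7/41)·0.98523 + (6/41)·0.65002 = 0.8744 bits

I(X;Y) = H(X) - H(X|Y) = 0.9789 - 0.8744 = 0.1045 bits

Cross-check via I(X;Y) = H(X) + H(Y) - H(X,Y): computing H(Y) from the column sums and H(X,Y) from the 8 cells in the same way gives H(Y) = 1.8590 bits and H(X,Y) = 2.7334 bits, so
I(X;Y) = 0.9789 + 1.8590 - 2.7334 = 0.1045 bits ✓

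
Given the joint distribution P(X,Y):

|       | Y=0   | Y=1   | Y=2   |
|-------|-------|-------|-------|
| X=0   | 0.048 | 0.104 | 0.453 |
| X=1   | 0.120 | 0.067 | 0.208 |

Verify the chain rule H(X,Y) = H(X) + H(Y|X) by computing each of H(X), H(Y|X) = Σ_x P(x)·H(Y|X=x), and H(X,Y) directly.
H(X) = 0.9680 bits, H(Y|X) = 1.1990 bits, H(X,Y) = 2.1669 bits

Marginal of X (row sums):
  P(X=0) = 0.048 + 0.104 + 0.453 = 0.605
  P(X=1) = 0.120 + 0.067 + 0.208 = 0.395
H(X) = -[0.605·log₂(0.605) + 0.395·log₂(0.395)]
  = 0.438621 + 0.529330 = 0.9680 bits

H(Y|X) = Σ_x P(x)·H(Y|X=x):
  X=0: P(X=0) = 0.605, P(Y|X=0) = (48/605, 104/605, 453/605) → H(Y|X=0) = 1.039288
  X=1: P(X=1) = 0.395, P(Y|X=1) = (24/79, 67/395, 208/395) → H(Y|X=1) = 1.443566
H(Y|X) = 0.605·1.039288 + 0.395·1.443566 = 1.1990 bits

H(X,Y) = -Σ_{x,y} P(x,y) log₂ P(x,y). Per-cell terms -P(x,y)·log₂P(x,y):
  X=0: 0.210279, 0.339596, 0.517515
  X=1: 0.367067, 0.261280, 0.471192
Sum of the 6 terms: H(X,Y) = 2.1669 bits

Chain rule check:
  H(X) + H(Y|X) = 0.9680 + 1.1990 = 2.1670 bits
  H(X,Y) = 2.1669 bits
✓ Chain rule verified (Δ = 0.0001 is 4-dp rounding noise: each of the three values was rounded independently).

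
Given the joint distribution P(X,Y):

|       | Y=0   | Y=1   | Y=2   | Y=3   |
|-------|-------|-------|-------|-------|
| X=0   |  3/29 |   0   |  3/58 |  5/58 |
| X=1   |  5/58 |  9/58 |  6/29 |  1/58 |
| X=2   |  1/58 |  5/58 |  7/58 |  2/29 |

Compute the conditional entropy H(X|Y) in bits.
1.2647 bits

H(X|Y) = H(X,Y) - H(Y)

H(X,Y) = -Σ_{x,y} P(x,y) log₂ P(x,y). Per-cell terms -P(x,y)·log₂P(x,y):
  X=0: 0.33859, 0.00000, 0.22102, 0.30483
  X=1: 0.30483, 0.41711, 0.47028, 0.10100
  X=2: 0.10100, 0.30483, 0.36818, 0.26607
  (cells with P = 0 contribute 0)
Sum of the 12 terms: H(X,Y) = 3.1977 bits

Marginal of Y (column sums):
  P(Y=0) = 3/29 + 5/58 + 1/58 = 6/29
  P(Y=1) = 0 + 9/58 + 5/58 = 7/29
  P(Y=2) = 3/58 + 6/29 + 7/58 = 11/29
  P(Y=3) = 5/58 + 1/58 + 2/29 = 5/29
H(Y) = -[(6/29)·log₂(6/29) + (7/29)·log₂(7/29) + (11/29)·log₂(11/29) + (5/29)·log₂(5/29)]
  = 0.47028 + 0.49498 + 0.53048 + 0.43725 = 1.9330 bits

H(X|Y) = H(X,Y) - H(Y) = 3.1977 - 1.9330 = 1.2647 bits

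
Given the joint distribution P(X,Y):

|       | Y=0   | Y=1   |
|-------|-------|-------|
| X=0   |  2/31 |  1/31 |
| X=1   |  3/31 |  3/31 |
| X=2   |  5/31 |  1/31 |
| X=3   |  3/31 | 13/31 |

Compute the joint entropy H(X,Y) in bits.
2.5032 bits

H(X,Y) = -Σ_{x,y} P(x,y) log₂ P(x,y). Per-cell terms -P(x,y)·log₂P(x,y):
  X=0: 0.25511, 0.15981
  X=1: 0.32605, 0.32605
  X=2: 0.42456, 0.15981
  X=3: 0.32605, 0.52577
Sum of the 8 terms: H(X,Y) = 2.5032 bits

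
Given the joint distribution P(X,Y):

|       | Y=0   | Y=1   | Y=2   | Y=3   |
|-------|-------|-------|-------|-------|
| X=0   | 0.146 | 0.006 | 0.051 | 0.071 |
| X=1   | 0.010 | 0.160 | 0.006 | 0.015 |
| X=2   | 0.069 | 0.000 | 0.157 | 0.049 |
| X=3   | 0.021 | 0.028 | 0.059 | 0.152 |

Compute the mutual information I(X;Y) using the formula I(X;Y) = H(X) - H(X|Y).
0.5920 bits

I(X;Y) = H(X) - H(X|Y)

Marginal of X (row sums):
  P(X=0) = 0.146 + 0.006 + 0.051 + 0.071 = 0.274
  P(X=1) = 0.010 + 0.160 + 0.006 + 0.015 = 0.191
  P(X=2) = 0.069 + 0.000 + 0.157 + 0.049 = 0.275
  P(X=3) = 0.021 + 0.028 + 0.059 + 0.152 = 0.260
H(X) = -[0.274·log₂(0.274) + 0.191·log₂(0.191) + 0.275·log₂(0.275) + 0.260·log₂(0.260)]
  = 0.51176 + 0.45618 + 0.51219 + 0.50529 = 1.9854 bits

Marginal of Y (column sums):
  P(Y=0) = 0.146 + 0.010 + 0.069 + 0.021 = 0.246
  P(Y=1) = 0.006 + 0.160 + 0.000 + 0.028 = 0.194
  P(Y=2) = 0.051 + 0.006 + 0.157 + 0.059 = 0.273
  P(Y=3) = 0.071 + 0.015 + 0.049 + 0.152 = 0.287
H(X|Y) = Σ_y P(y)·H(X|Y=y):
  Y=0: P(Y=0) = 0.246, P(X|Y=0) = (73/123, 5/123, 23/82, 7/82) → H(X|Y=0) = 1.45202
  Y=1: P(Y=1) = 0.194, P(X|Y=1) = (3/97, 80/97, 0, 14/97) → H(X|Y=1) = 0.78742
  Y=2: P(Y=2) = 0.273, P(X|Y=2) = (17/91, 2/91, 157/273, 59/273) → H(X|Y=2) = 1.50985
  Y=3: P(Y=3) = 0.287, P(X|Y=3) = (71/287, 15/287, 7/41, 152/287) → H(X|Y=3) = 1.64212
H(X|Y) = 0.246·1.45202 + 0.194·0.78742 + 0.273·1.50985 + 0.287·1.64212 = 1.3934 bits

I(X;Y) = H(X) - H(X|Y) = 1.9854 - 1.3934 = 0.5920 bits

Cross-check via I(X;Y) = H(X) + H(Y) - H(X,Y): computing H(Y) from the column sums and H(X,Y) from the 16 cells in the same way gives H(Y) = 1.9849 bits and H(X,Y) = 3.3783 bits, so
I(X;Y) = 1.9854 + 1.9849 - 3.3783 = 0.5920 bits ✓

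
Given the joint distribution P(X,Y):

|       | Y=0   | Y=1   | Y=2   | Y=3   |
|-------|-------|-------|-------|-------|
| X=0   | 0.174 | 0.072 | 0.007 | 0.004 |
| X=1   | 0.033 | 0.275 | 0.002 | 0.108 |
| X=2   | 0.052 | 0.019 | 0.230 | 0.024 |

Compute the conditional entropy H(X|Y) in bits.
0.8603 bits

H(X|Y) = H(X,Y) - H(Y)

H(X,Y) = -Σ_{x,y} P(x,y) log₂ P(x,y). Per-cell terms -P(x,y)·log₂P(x,y):
  X=0: 0.4390, 0.2733, 0.0501, 0.0319
  X=1: 0.1624, 0.5122, 0.0179, 0.3468
  X=2: 0.2218, 0.1086, 0.4877, 0.1291
Sum of the 12 terms: H(X,Y) = 2.7808 bits

Marginal of Y (column sums):
  P(Y=0) = 0.174 + 0.033 + 0.052 = 0.259
  P(Y=1) = 0.072 + 0.275 + 0.019 = 0.366
  P(Y=2) = 0.007 + 0.002 + 0.230 = 0.239
  P(Y=3) = 0.004 + 0.108 + 0.024 = 0.136
H(Y) = -[0.259·log₂(0.259) + 0.366·log₂(0.366) + 0.239·log₂(0.239) + 0.136·log₂(0.136)]
  = 0.5048 + 0.5307 + 0.4935 + 0.3915 = 1.9205 bits

H(X|Y) = H(X,Y) - H(Y) = 2.7808 - 1.9205 = 0.8603 bits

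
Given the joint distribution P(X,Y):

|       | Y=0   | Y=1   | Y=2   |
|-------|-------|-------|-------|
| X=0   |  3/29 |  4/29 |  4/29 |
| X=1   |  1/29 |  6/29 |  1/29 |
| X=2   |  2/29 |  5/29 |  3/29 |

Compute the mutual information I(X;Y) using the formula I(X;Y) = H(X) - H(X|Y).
0.0733 bits

I(X;Y) = H(X) - H(X|Y)

Marginal of X (row sums):
  P(X=0) = 3/29 + 4/29 + 4/29 = 11/29
  P(X=1) = 1/29 + 6/29 + 1/29 = 8/29
  P(X=2) = 2/29 + 5/29 + 3/29 = 10/29
H(X) = -[(11/29)·log₂(11/29) + (8/29)·log₂(8/29) + (10/29)·log₂(10/29)]
  = 0.5305 + 0.5125 + 0.5297 = 1.5727 bits

Marginal of Y (column sums):
  P(Y=0) = 3/29 + 1/29 + 2/29 = 6/29
  P(Y=1) = 4/29 + 6/29 + 5/29 = 15/29
  P(Y=2) = 4/29 + 1/29 + 3/29 = 8/29
H(X|Y) = Σ_y P(y)·H(X|Y=y):
  Y=0: P(Y=0) = 6/29, P(X|Y=0) = (1/2, 1/6, 1/3) → H(X|Y=0) = 1.4591
  Y=1: P(Y=1) = 15/29, P(X|Y=1) = (4/15, 2/5, 1/3) → H(X|Y=1) = 1.5656
  Y=2: P(Y=2) = 8/29, P(X|Y=2) = (1/2, 1/8, 3/8) → H(X|Y=2) = 1.4056
H(X|Y) = (6/29)·1.4591 + (15/29)·1.5656 + (8/29)·1.4056 = 1.4994 bits

I(X;Y) = H(X) - H(X|Y) = 1.5727 - 1.4994 = 0.0733 bits

Cross-check via I(X;Y) = H(X) + H(Y) - H(X,Y): computing H(Y) from the column sums and H(X,Y) from the 9 cells in the same way gives H(Y) = 1.4748 bits and H(X,Y) = 2.9742 bits, so
I(X;Y) = 1.5727 + 1.4748 - 2.9742 = 0.0733 bits ✓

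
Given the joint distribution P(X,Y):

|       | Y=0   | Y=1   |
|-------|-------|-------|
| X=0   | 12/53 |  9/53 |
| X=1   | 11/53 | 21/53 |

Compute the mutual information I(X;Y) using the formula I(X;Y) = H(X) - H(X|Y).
0.0365 bits

I(X;Y) = H(X) - H(X|Y)

Marginal of X (row sums):
  P(X=0) = 12/53 + 9/53 = 21/53
  P(X=1) = 11/53 + 21/53 = 32/53
H(X) = -[(21/53)·log₂(21/53) + (32/53)·log₂(32/53)]
  = 0.5292 + 0.4395 = 0.9687 bits

Marginal of Y (column sums):
  P(Y=0) = 12/53 + 11/53 = 23/53
  P(Y=1) = 9/53 + 21/53 = 30/53
H(X|Y) = Σ_y P(y)·H(X|Y=y):
  Y=0: P(Y=0) = 23/53, P(X|Y=0) = (12/23, 11/23) → H(X|Y=0) = 0.9986
  Y=1: P(Y=1) = 30/53, P(X|Y=1) = (3/10, 7/10) → H(X|Y=1) = 0.8813
H(X|Y) = (23/53)·0.9986 + (30/53)·0.8813 = 0.9322 bits

I(X;Y) = H(X) - H(X|Y) = 0.9687 - 0.9322 = 0.0365 bits

Cross-check via I(X;Y) = H(X) + H(Y) - H(X,Y): computing H(Y) from the column sums and H(X,Y) from the 4 cells in the same way gives H(Y) = 0.9874 bits and H(X,Y) = 1.9196 bits, so
I(X;Y) = 0.9687 + 0.9874 - 1.9196 = 0.0365 bits ✓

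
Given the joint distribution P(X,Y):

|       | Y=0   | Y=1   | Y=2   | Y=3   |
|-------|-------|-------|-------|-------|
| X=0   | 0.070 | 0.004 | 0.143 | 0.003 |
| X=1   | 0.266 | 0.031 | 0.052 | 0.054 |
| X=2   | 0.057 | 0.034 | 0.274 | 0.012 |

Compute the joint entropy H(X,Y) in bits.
2.8293 bits

H(X,Y) = -Σ_{x,y} P(x,y) log₂ P(x,y). Per-cell terms -P(x,y)·log₂P(x,y):
  X=0: 0.26856, 0.03186, 0.40125, 0.02514
  X=1: 0.50819, 0.15536, 0.22180, 0.22739
  X=2: 0.23557, 0.16586, 0.51176, 0.07657
Sum of the 12 terms: H(X,Y) = 2.8293 bits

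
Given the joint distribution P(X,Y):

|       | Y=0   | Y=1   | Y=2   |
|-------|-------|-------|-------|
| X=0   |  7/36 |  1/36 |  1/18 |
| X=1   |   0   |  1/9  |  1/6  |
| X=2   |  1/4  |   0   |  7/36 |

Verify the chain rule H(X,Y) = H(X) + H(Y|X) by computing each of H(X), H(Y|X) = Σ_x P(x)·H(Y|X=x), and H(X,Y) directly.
H(X) = 1.5466 bits, H(Y|X) = 1.0305 bits, H(X,Y) = 2.5771 bits

Marginal of X (row sums):
  P(X=0) = 7/36 + 1/36 + 1/18 = 5/18
  P(X=1) = 0 + 1/9 + 1/6 = 5/18
  P(X=2) = 1/4 + 0 + 7/36 = 4/9
H(X) = -[(5/18)·log₂(5/18) + (5/18)·log₂(5/18) + (4/9)·log₂(4/9)]
  = 0.5133 + 0.5133 + 0.5200 = 1.5466 bits

H(Y|X) = Σ_x P(x)·H(Y|X=x):
  X=0: P(X=0) = 5/18, P(Y|X=0) = (7/10, 1/10, 1/5) → H(Y|X=0) = 1.1568
  X=1: P(X=1) = 5/18, P(Y|X=1) = (0, 2/5, 3/5) → H(Y|X=1) = 0.9710
  X=2: P(X=2) = 4/9, P(Y|X=2) = (9/16, 0, 7/16) → H(Y|X=2) = 0.9887
H(Y|X) = (5/18)·1.1568 + (5/18)·0.9710 + (4/9)·0.9887 = 1.0305 bits

H(X,Y) = -Σ_{x,y} P(x,y) log₂ P(x,y). Per-cell terms -P(x,y)·log₂P(x,y):
  X=0: 0.4594, 0.1436, 0.2317
  X=1: 0.0000, 0.3522, 0.4308
  X=2: 0.5000, 0.0000, 0.4594
  (cells with P = 0 contribute 0)
Sum of the 9 terms: H(X,Y) = 2.5771 bits

Chain rule check:
  H(X) + H(Y|X) = 1.5466 + 1.0305 = 2.5771 bits
  H(X,Y) = 2.5771 bits
✓ Chain rule verified.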